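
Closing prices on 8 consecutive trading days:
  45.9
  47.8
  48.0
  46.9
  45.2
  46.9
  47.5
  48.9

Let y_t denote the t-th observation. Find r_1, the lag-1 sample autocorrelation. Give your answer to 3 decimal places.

Mean ȳ = (45.9 + 47.8 + 48.0 + 46.9 + 45.2 + 46.9 + 47.5 + 48.9)/8 = 47.1375
Σ(y_t−ȳ)(y_{t+1}−ȳ) = (-0.8198) + (0.5714) + (-0.2048) + (0.4602) + (0.4602) + (-0.0861) + (0.6389) = 1.0198
Denominator Σ(y_t−ȳ)² = 9.8188
r_1 = 1.0198 / 9.8188 = 0.104

0.104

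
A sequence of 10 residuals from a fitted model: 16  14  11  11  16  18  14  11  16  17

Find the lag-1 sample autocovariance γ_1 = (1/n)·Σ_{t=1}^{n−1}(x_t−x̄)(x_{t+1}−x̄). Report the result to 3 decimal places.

1.124

Mean x̄ = (16 + 14 + 11 + 11 + 16 + 18 + 14 + 11 + 16 + 17)/10 = 14.4000
Σ_{t=1}^{9}(x_t−x̄)(x_{t+1}−x̄) = 11.2400
γ_1 = 11.2400 / 10 = 1.124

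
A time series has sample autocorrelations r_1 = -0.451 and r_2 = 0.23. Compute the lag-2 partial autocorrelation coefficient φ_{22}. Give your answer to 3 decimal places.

0.033

φ_{22} = (r_2 − r_1²) / (1 − r_1²)
r_1² = (-0.451)² = 0.203401
Numerator = 0.23 − 0.2034 = 0.0266; denominator = 1 − 0.2034 = 0.7966
φ_{22} = 0.0266 / 0.7966 = 0.033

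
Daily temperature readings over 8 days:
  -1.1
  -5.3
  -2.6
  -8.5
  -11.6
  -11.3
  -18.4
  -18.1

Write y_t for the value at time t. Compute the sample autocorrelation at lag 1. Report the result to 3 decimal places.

0.556

Mean ȳ = (-1.1 − 5.3 − 2.6 − 8.5 − 11.6 − 11.3 − 18.4 − 18.1)/8 = -9.6125
Deviations from mean: 8.5125, 4.3125, 7.0125, 1.1125, -1.9875, -1.6875, -8.7875, -8.4875
Σ(y_t−ȳ)(y_{t+1}−ȳ) = (36.7102) + (30.2414) + (7.8014) + (-2.2111) + (3.3539) + (14.8289) + (74.5839) = 165.3086
Denominator Σ(y_t−ȳ)² = 297.5288
r_1 = 165.3086 / 297.5288 = 0.556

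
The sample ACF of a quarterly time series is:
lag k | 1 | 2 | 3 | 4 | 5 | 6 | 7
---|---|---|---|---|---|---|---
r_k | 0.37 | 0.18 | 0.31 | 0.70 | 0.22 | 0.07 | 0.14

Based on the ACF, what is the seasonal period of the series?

4

The largest autocorrelation is r_4 = 0.70; the remaining lags stay at or below 0.37. The elevated value at lag 1 (0.37), dropping to 0.18 at lag 2, reflects decaying short-term dependence rather than seasonality.
The dominant spike at lag 4 indicates a seasonal period of 4.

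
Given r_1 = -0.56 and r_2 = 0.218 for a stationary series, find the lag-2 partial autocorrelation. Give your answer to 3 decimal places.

-0.139

φ_{22} = (r_2 − r_1²) / (1 − r_1²)
r_1² = (-0.56)² = 0.3136
Numerator = 0.218 − 0.3136 = -0.0956; denominator = 1 − 0.3136 = 0.6864
φ_{22} = -0.0956 / 0.6864 = -0.139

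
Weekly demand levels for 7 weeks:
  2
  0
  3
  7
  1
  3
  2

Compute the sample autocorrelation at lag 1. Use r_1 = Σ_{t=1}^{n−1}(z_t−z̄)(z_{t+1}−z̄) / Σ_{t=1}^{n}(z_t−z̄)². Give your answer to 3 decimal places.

-0.189

Mean z̄ = (2 + 0 + 3 + 7 + 1 + 3 + 2)/7 = 2.5714
Σ(z_t−z̄)(z_{t+1}−z̄) = (1.4694) + (-1.1020) + (1.8980) + (-6.9592) + (-0.6735) + (-0.2449) = -5.6122
Denominator Σ(z_t−z̄)² = 29.7143
r_1 = -5.6122 / 29.7143 = -0.189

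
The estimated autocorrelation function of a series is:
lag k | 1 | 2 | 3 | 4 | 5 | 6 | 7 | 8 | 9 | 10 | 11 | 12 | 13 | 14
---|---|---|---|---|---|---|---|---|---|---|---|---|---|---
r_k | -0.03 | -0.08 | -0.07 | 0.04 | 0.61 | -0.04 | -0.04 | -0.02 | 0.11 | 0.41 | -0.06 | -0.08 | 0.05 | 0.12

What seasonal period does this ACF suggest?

5

The largest autocorrelation is r_5 = 0.61, with a weaker echo at lag 10 (0.41); the remaining lags stay at or below 0.12.
The dominant spike at lag 5 indicates a seasonal period of 5.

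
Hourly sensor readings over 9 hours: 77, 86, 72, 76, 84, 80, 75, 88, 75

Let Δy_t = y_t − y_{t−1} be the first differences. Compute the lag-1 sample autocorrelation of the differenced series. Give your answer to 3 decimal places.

First differences Δy: 9, -14, 4, 8, -4, -5, 13, -13
Mean of differences = -0.2500
Numerator Σ(Δy_t−Δȳ)(Δy_{t+1}−Δȳ) = -395.5625
Denominator Σ(Δy_t−Δȳ)² = 735.5000
r_1(Δy) = -395.5625 / 735.5000 = -0.538

-0.538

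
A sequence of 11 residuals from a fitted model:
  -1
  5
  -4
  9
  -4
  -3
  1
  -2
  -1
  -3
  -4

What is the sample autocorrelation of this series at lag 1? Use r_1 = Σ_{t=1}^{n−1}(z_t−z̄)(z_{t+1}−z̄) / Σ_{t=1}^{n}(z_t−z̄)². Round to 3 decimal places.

Mean z̄ = (-1 + 5 − 4 + 9 − 4 − 3 + 1 − 2 − 1 − 3 − 4)/11 = -0.6364
Numerator Σ_{t=1}^{10}(z_t−z̄)(z_{t+1}−z̄) = -74.6777
Denominator Σ(z_t−z̄)² = 174.5455
r_1 = -74.6777 / 174.5455 = -0.428

-0.428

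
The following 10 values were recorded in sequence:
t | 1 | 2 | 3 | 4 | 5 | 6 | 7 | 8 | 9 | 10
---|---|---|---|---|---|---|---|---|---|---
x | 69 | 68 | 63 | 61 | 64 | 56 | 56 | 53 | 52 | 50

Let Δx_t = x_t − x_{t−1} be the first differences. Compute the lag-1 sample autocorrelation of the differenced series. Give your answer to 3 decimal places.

-0.627

First differences Δx: -1, -5, -2, 3, -8, 0, -3, -1, -2
Mean of differences = -2.1111
Numerator Σ(Δx_t−Δx̄)(Δx_{t+1}−Δx̄) = -48.2346
Denominator Σ(Δx_t−Δx̄)² = 76.8889
r_1(Δx) = -48.2346 / 76.8889 = -0.627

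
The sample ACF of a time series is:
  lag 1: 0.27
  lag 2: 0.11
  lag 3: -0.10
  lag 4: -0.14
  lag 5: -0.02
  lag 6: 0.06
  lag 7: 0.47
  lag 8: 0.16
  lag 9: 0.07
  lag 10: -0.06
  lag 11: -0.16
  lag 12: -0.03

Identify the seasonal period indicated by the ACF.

The largest autocorrelation is r_7 = 0.47; the remaining lags stay at or below 0.27. The elevated value at lag 1 (0.27), dropping to 0.11 at lag 2, reflects decaying short-term dependence rather than seasonality.
The dominant spike at lag 7 indicates a seasonal period of 7.

7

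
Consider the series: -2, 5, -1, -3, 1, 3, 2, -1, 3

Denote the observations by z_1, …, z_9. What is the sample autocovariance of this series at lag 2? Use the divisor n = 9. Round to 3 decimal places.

-2.307

Mean z̄ = (-2 + 5 − 1 − 3 + 1 + 3 + 2 − 1 + 3)/9 = 0.7778
Σ_{t=1}^{7}(z_t−z̄)(z_{t+2}−z̄) = -20.7654
γ_2 = -20.7654 / 9 = -2.307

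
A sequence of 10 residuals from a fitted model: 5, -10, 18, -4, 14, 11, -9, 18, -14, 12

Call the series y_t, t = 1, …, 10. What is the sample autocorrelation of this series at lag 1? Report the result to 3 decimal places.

-0.736

Mean ȳ = (5 − 10 + 18 − 4 + 14 + 11 − 9 + 18 − 14 + 12)/10 = 4.1000
Numerator Σ_{t=1}^{9}(y_t−ȳ)(y_{t+1}−ȳ) = -1000.2100
Denominator Σ(y_t−ȳ)² = 1358.9000
r_1 = -1000.2100 / 1358.9000 = -0.736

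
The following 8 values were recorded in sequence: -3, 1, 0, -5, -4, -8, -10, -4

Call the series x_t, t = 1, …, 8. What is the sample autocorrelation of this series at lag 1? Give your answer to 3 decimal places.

0.472

Mean x̄ = (-3 + 1 + 0 − 5 − 4 − 8 − 10 − 4)/8 = -4.1250
Numerator Σ_{t=1}^{7}(x_t−x̄)(x_{t+1}−x̄) = 44.7344
Denominator Σ(x_t−x̄)² = 94.8750
r_1 = 44.7344 / 94.8750 = 0.472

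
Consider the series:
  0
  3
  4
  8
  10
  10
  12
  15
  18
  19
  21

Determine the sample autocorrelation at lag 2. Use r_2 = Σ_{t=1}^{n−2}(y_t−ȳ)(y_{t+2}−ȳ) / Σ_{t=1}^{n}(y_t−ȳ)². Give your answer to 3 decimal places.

0.453

Mean ȳ = (0 + 3 + 4 + 8 + 10 + 10 + 12 + 15 + 18 + 19 + 21)/11 = 10.9091
Numerator Σ_{t=1}^{9}(y_t−ȳ)(y_{t+2}−ȳ) = 214.9835
Denominator Σ(y_t−ȳ)² = 474.9091
r_2 = 214.9835 / 474.9091 = 0.453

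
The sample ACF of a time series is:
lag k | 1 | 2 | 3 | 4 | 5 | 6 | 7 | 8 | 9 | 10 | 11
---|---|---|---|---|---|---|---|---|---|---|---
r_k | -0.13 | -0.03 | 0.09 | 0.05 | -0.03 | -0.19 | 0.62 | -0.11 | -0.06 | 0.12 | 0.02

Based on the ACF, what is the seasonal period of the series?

The largest autocorrelation is r_7 = 0.62; the remaining lags stay at or below 0.12.
The dominant spike at lag 7 indicates a seasonal period of 7.

7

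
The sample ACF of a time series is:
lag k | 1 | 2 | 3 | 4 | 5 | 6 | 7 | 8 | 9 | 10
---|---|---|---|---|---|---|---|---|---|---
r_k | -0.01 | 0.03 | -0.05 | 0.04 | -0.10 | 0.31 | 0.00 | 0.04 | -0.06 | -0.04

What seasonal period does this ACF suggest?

The largest autocorrelation is r_6 = 0.31; the remaining lags stay at or below 0.04.
The dominant spike at lag 6 indicates a seasonal period of 6.

6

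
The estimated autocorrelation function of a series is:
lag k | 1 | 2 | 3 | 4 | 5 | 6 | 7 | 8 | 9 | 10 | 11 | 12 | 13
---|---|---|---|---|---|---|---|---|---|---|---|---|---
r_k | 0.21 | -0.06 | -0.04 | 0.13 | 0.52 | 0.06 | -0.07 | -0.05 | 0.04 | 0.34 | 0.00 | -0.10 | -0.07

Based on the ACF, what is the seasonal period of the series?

5

The largest autocorrelation is r_5 = 0.52, with a weaker echo at lag 10 (0.34); the remaining lags stay at or below 0.21.
The dominant spike at lag 5 indicates a seasonal period of 5.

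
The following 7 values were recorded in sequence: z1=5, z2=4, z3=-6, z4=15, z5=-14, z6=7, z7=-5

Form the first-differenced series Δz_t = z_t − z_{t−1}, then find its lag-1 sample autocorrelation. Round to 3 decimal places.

-0.855

First differences Δz: -1, -10, 21, -29, 21, -12
Mean of differences = -1.6667
Numerator Σ(Δz_t−Δz̄)(Δz_{t+1}−Δz̄) = -1667.7778
Denominator Σ(Δz_t−Δz̄)² = 1951.3333
r_1(Δz) = -1667.7778 / 1951.3333 = -0.855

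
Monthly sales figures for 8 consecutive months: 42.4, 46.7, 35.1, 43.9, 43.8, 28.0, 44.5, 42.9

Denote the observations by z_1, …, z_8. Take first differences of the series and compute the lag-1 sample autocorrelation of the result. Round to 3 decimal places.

-0.580

First differences Δz: 4.3, -11.6, 8.8, -0.1, -15.8, 16.5, -1.6
Mean of differences = 0.0714
Numerator Σ(Δz_t−Δz̄)(Δz_{t+1}−Δz̄) = -438.2080
Denominator Σ(Δz_t−Δz̄)² = 754.9143
r_1(Δz) = -438.2080 / 754.9143 = -0.580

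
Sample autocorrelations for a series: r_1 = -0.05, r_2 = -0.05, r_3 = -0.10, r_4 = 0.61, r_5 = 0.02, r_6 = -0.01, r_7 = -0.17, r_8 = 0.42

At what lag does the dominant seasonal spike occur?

The largest autocorrelation is r_4 = 0.61, with a weaker echo at lag 8 (0.42); the remaining lags stay at or below 0.02.
The dominant spike at lag 4 indicates a seasonal period of 4.

4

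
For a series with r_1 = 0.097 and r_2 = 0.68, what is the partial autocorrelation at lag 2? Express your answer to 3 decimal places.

φ_{22} = (r_2 − r_1²) / (1 − r_1²)
r_1² = (0.097)² = 0.009409
Numerator = 0.68 − 0.0094 = 0.6706; denominator = 1 − 0.0094 = 0.9906
φ_{22} = 0.6706 / 0.9906 = 0.677

0.677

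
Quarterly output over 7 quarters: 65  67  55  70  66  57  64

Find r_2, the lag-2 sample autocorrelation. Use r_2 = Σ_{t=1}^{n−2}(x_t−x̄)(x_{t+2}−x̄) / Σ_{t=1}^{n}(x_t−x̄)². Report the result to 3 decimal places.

Mean x̄ = (65 + 67 + 55 + 70 + 66 + 57 + 64)/7 = 63.4286
Deviations from mean: 1.5714, 3.5714, -8.4286, 6.5714, 2.5714, -6.4286, 0.5714
Σ(x_t−x̄)(x_{t+2}−x̄) = (-13.2449) + (23.4694) + (-21.6735) + (-42.2449) + (1.4694) = -52.2245
Denominator Σ(x_t−x̄)² = 177.7143
r_2 = -52.2245 / 177.7143 = -0.294

-0.294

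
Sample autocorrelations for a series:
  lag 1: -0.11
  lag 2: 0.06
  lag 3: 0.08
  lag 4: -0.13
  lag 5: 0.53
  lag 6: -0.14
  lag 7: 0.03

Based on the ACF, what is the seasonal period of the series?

5

The largest autocorrelation is r_5 = 0.53; the remaining lags stay at or below 0.08.
The dominant spike at lag 5 indicates a seasonal period of 5.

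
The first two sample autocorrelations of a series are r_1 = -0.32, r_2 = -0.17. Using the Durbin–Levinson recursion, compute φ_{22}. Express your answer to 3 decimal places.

φ_{22} = (r_2 − r_1²) / (1 − r_1²)
r_1² = (-0.32)² = 0.1024
Numerator = -0.17 − 0.1024 = -0.2724; denominator = 1 − 0.1024 = 0.8976
φ_{22} = -0.2724 / 0.8976 = -0.303

-0.303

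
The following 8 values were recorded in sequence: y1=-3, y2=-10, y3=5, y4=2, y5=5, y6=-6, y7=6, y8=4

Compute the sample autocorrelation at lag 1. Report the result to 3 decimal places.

-0.172

Mean ȳ = (-3 − 10 + 5 + 2 + 5 − 6 + 6 + 4)/8 = 0.3750
Deviations from mean: -3.3750, -10.3750, 4.6250, 1.6250, 4.6250, -6.3750, 5.6250, 3.6250
Numerator Σ_{t=1}^{7}(y_t−ȳ)(y_{t+1}−ȳ) = -42.8906
Denominator Σ(y_t−ȳ)² = 249.8750
r_1 = -42.8906 / 249.8750 = -0.172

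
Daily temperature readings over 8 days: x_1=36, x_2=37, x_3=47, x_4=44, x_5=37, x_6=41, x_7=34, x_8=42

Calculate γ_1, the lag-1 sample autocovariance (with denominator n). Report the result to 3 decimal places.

Mean x̄ = (36 + 37 + 47 + 44 + 37 + 41 + 34 + 42)/8 = 39.7500
Deviations: -3.7500, -2.7500, 7.2500, 4.2500, -2.7500, 1.2500, -5.7500, 2.2500
Σ_{t=1}^{7}(x_t−x̄)(x_{t+1}−x̄) = -14.0625
γ_1 = -14.0625 / 8 = -1.758

-1.758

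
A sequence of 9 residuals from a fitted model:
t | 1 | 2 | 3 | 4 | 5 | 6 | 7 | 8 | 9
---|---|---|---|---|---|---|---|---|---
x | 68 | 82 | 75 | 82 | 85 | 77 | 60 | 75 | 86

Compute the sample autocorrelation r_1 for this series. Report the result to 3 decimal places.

-0.018

Mean x̄ = (68 + 82 + 75 + 82 + 85 + 77 + 60 + 75 + 86)/9 = 76.6667
Numerator Σ_{t=1}^{8}(x_t−x̄)(x_{t+1}−x̄) = -10.1111
Denominator Σ(x_t−x̄)² = 572.0000
r_1 = -10.1111 / 572.0000 = -0.018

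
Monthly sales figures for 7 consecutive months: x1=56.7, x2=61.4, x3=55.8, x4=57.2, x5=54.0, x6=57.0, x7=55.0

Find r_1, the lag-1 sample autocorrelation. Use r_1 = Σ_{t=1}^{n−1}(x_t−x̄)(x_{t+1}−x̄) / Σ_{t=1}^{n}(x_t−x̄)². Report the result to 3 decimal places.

Mean x̄ = (56.7 + 61.4 + 55.8 + 57.2 + 54.0 + 57.0 + 55.0)/7 = 56.7286
Deviations from mean: -0.0286, 4.6714, -0.9286, 0.4714, -2.7286, 0.2714, -1.7286
Numerator Σ_{t=1}^{6}(x_t−x̄)(x_{t+1}−x̄) = -7.4051
Denominator Σ(x_t−x̄)² = 33.4143
r_1 = -7.4051 / 33.4143 = -0.222

-0.222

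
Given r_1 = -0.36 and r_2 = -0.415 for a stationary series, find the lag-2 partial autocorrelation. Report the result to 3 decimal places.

φ_{22} = (r_2 − r_1²) / (1 − r_1²)
r_1² = (-0.36)² = 0.1296
Numerator = -0.415 − 0.1296 = -0.5446; denominator = 1 − 0.1296 = 0.8704
φ_{22} = -0.5446 / 0.8704 = -0.626

-0.626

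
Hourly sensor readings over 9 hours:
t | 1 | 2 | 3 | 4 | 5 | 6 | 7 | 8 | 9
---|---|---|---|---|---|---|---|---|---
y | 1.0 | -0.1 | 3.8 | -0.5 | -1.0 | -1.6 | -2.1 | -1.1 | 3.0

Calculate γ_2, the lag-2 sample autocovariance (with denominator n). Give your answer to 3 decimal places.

-0.158

Mean ȳ = (1.0 − 0.1 + 3.8 − 0.5 − 1.0 − 1.6 − 2.1 − 1.1 + 3.0)/9 = 0.1556
Σ_{t=1}^{7}(y_t−ȳ)(y_{t+2}−ȳ) = -1.4206
γ_2 = -1.4206 / 9 = -0.158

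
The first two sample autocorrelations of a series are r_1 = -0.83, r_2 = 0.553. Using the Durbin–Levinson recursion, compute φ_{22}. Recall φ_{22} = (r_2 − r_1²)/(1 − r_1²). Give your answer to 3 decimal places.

φ_{22} = (r_2 − r_1²) / (1 − r_1²)
r_1² = (-0.83)² = 0.6889
Numerator = 0.553 − 0.6889 = -0.1359; denominator = 1 − 0.6889 = 0.3111
φ_{22} = -0.1359 / 0.3111 = -0.437

-0.437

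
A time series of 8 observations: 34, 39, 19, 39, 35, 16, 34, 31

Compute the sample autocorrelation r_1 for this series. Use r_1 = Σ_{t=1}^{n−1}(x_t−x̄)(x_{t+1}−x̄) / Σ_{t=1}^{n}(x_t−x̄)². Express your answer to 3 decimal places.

Mean x̄ = (34 + 39 + 19 + 39 + 35 + 16 + 34 + 31)/8 = 30.8750
Deviations from mean: 3.1250, 8.1250, -11.8750, 8.1250, 4.1250, -14.8750, 3.1250, 0.1250
Σ(x_t−x̄)(x_{t+1}−x̄) = (25.3906) + (-96.4844) + (-96.4844) + (33.5156) + (-61.3594) + (-46.4844) + (0.3906) = -241.5156
Denominator Σ(x_t−x̄)² = 530.8750
r_1 = -241.5156 / 530.8750 = -0.455

-0.455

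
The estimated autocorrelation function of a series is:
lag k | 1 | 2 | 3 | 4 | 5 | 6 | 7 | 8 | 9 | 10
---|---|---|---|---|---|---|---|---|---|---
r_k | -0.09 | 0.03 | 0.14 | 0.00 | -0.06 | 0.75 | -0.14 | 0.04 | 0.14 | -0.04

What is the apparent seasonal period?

6

The largest autocorrelation is r_6 = 0.75; the remaining lags stay at or below 0.14.
The dominant spike at lag 6 indicates a seasonal period of 6.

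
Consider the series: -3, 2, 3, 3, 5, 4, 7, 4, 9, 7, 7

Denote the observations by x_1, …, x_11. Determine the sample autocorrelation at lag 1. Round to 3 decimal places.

0.347

Mean x̄ = (-3 + 2 + 3 + 3 + 5 + 4 + 7 + 4 + 9 + 7 + 7)/11 = 4.3636
Numerator Σ_{t=1}^{10}(x_t−x̄)(x_{t+1}−x̄) = 36.9587
Denominator Σ(x_t−x̄)² = 106.5455
r_1 = 36.9587 / 106.5455 = 0.347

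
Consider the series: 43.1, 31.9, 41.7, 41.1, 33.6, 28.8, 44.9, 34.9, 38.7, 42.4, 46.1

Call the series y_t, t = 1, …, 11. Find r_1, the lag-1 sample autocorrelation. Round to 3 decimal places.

Mean ȳ = (43.1 + 31.9 + 41.7 + 41.1 + 33.6 + 28.8 + 44.9 + 34.9 + 38.7 + 42.4 + 46.1)/11 = 38.8364
Numerator Σ_{t=1}^{10}(y_t−ȳ)(y_{t+1}−ȳ) = -61.0440
Denominator Σ(y_t−ȳ)² = 325.5055
r_1 = -61.0440 / 325.5055 = -0.188

-0.188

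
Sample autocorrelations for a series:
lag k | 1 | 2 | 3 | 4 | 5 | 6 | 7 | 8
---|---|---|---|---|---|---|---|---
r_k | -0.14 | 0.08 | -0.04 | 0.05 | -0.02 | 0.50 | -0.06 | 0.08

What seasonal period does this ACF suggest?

The largest autocorrelation is r_6 = 0.50; the remaining lags stay at or below 0.08.
The dominant spike at lag 6 indicates a seasonal period of 6.

6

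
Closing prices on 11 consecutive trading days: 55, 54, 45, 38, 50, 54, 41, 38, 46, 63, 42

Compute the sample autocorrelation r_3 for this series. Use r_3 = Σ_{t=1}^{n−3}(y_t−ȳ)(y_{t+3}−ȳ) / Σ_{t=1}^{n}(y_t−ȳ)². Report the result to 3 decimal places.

Mean ȳ = (55 + 54 + 45 + 38 + 50 + 54 + 41 + 38 + 46 + 63 + 42)/11 = 47.8182
Numerator Σ_{t=1}^{8}(y_t−ȳ)(y_{t+3}−ȳ) = -86.5537
Denominator Σ(y_t−ȳ)² = 647.6364
r_3 = -86.5537 / 647.6364 = -0.134

-0.134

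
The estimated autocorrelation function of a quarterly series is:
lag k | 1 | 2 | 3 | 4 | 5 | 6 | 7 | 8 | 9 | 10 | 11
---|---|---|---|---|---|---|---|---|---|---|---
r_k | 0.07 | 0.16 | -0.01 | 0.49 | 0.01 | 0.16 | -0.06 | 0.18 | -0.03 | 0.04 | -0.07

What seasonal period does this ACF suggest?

The largest autocorrelation is r_4 = 0.49, with a weaker echo at lag 8 (0.18); the remaining lags stay at or below 0.16.
The dominant spike at lag 4 indicates a seasonal period of 4.

4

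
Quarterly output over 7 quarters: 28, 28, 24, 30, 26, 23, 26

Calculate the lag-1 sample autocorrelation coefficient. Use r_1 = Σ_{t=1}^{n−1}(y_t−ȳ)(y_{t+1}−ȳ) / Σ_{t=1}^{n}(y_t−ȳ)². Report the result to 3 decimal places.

-0.241

Mean ȳ = (28 + 28 + 24 + 30 + 26 + 23 + 26)/7 = 26.4286
Deviations from mean: 1.5714, 1.5714, -2.4286, 3.5714, -0.4286, -3.4286, -0.4286
Numerator Σ_{t=1}^{6}(y_t−ȳ)(y_{t+1}−ȳ) = -8.6122
Denominator Σ(y_t−ȳ)² = 35.7143
r_1 = -8.6122 / 35.7143 = -0.241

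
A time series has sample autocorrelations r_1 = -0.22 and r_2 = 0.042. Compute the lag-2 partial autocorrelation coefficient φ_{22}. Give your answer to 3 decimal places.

φ_{22} = (r_2 − r_1²) / (1 − r_1²)
r_1² = (-0.22)² = 0.0484
Numerator = 0.042 − 0.0484 = -0.0064; denominator = 1 − 0.0484 = 0.9516
φ_{22} = -0.0064 / 0.9516 = -0.007

-0.007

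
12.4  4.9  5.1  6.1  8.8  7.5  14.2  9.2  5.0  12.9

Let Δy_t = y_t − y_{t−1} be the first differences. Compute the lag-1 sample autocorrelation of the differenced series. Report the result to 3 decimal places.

-0.261

First differences Δy: -7.5, 0.2, 1.0, 2.7, -1.3, 6.7, -5.0, -4.2, 7.9
Mean of differences = 0.0556
Numerator Σ(Δy_t−Δȳ)(Δy_{t+1}−Δȳ) = -56.5086
Denominator Σ(Δy_t−Δȳ)² = 216.1822
r_1(Δy) = -56.5086 / 216.1822 = -0.261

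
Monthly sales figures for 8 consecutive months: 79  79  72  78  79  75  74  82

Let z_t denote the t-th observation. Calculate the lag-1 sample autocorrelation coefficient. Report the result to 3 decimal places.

Mean z̄ = (79 + 79 + 72 + 78 + 79 + 75 + 74 + 82)/8 = 77.2500
Numerator Σ_{t=1}^{7}(z_t−z̄)(z_{t+1}−z̄) = -20.8125
Denominator Σ(z_t−z̄)² = 75.5000
r_1 = -20.8125 / 75.5000 = -0.276

-0.276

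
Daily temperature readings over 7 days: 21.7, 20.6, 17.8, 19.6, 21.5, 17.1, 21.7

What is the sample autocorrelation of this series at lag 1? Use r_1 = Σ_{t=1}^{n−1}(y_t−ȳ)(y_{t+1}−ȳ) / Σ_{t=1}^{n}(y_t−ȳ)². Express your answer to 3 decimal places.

-0.427

Mean ȳ = (21.7 + 20.6 + 17.8 + 19.6 + 21.5 + 17.1 + 21.7)/7 = 20.0000
Numerator Σ_{t=1}^{6}(y_t−ȳ)(y_{t+1}−ȳ) = -9.3000
Denominator Σ(y_t−ȳ)² = 21.8000
r_1 = -9.3000 / 21.8000 = -0.427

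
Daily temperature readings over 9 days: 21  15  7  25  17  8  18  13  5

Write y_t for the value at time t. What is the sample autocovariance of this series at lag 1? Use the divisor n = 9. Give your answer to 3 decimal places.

-9.198

Mean ȳ = (21 + 15 + 7 + 25 + 17 + 8 + 18 + 13 + 5)/9 = 14.3333
Σ_{t=1}^{8}(y_t−ȳ)(y_{t+1}−ȳ) = -82.7778
γ_1 = -82.7778 / 9 = -9.198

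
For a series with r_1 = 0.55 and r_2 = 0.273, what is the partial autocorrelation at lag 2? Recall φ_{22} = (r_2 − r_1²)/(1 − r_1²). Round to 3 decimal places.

-0.042

φ_{22} = (r_2 − r_1²) / (1 − r_1²)
r_1² = (0.55)² = 0.3025
Numerator = 0.273 − 0.3025 = -0.0295; denominator = 1 − 0.3025 = 0.6975
φ_{22} = -0.0295 / 0.6975 = -0.042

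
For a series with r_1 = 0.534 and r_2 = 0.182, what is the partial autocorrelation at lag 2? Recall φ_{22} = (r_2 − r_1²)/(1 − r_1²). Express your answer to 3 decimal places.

-0.144

φ_{22} = (r_2 − r_1²) / (1 − r_1²)
r_1² = (0.534)² = 0.285156
Numerator = 0.182 − 0.2852 = -0.1032; denominator = 1 − 0.2852 = 0.7148
φ_{22} = -0.1032 / 0.7148 = -0.144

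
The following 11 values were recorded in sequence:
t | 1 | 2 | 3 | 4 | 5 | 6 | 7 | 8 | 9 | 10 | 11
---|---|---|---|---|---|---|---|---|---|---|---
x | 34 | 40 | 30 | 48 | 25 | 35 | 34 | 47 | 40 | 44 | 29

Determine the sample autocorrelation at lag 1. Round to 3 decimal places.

Mean x̄ = (34 + 40 + 30 + 48 + 25 + 35 + 34 + 47 + 40 + 44 + 29)/11 = 36.9091
Numerator Σ_{t=1}^{10}(x_t−x̄)(x_{t+1}−x̄) = -243.0992
Denominator Σ(x_t−x̄)² = 566.9091
r_1 = -243.0992 / 566.9091 = -0.429

-0.429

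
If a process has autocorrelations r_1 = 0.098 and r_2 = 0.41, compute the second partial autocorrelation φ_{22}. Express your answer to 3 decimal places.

0.404

φ_{22} = (r_2 − r_1²) / (1 − r_1²)
r_1² = (0.098)² = 0.009604
Numerator = 0.41 − 0.0096 = 0.4004; denominator = 1 − 0.0096 = 0.9904
φ_{22} = 0.4004 / 0.9904 = 0.404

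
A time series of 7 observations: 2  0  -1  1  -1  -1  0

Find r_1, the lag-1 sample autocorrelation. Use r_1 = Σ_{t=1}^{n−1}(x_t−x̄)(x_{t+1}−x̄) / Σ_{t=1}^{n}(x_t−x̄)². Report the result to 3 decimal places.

Mean x̄ = (2 + 0 − 1 + 1 − 1 − 1 + 0)/7 = 0.0000
Deviations from mean: 2.0000, 0.0000, -1.0000, 1.0000, -1.0000, -1.0000, 0.0000
Σ(x_t−x̄)(x_{t+1}−x̄) = (0.0000) + (0.0000) + (-1.0000) + (-1.0000) + (1.0000) + (0.0000) = -1.0000
Denominator Σ(x_t−x̄)² = 8.0000
r_1 = -1.0000 / 8.0000 = -0.125

-0.125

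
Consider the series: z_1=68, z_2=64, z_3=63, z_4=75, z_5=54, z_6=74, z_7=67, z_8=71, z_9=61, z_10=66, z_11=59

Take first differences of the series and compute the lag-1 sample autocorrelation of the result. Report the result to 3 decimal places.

-0.788

First differences Δz: -4, -1, 12, -21, 20, -7, 4, -10, 5, -7
Mean of differences = -0.9000
Numerator Σ(Δz_t−Δz̄)(Δz_{t+1}−Δz̄) = -972.0100
Denominator Σ(Δz_t−Δz̄)² = 1232.9000
r_1(Δz) = -972.0100 / 1232.9000 = -0.788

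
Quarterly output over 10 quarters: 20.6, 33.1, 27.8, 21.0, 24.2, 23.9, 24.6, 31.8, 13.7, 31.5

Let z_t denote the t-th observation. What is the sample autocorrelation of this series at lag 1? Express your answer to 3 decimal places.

Mean z̄ = (20.6 + 33.1 + 27.8 + 21.0 + 24.2 + 23.9 + 24.6 + 31.8 + 13.7 + 31.5)/10 = 25.2200
Numerator Σ_{t=1}^{9}(z_t−z̄)(z_{t+1}−z̄) = -172.7204
Denominator Σ(z_t−z̄)² = 326.5160
r_1 = -172.7204 / 326.5160 = -0.529

-0.529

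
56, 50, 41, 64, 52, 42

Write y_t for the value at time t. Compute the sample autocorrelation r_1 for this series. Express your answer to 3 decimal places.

-0.320

Mean ȳ = (56 + 50 + 41 + 64 + 52 + 42)/6 = 50.8333
Deviations from mean: 5.1667, -0.8333, -9.8333, 13.1667, 1.1667, -8.8333
Numerator Σ_{t=1}^{5}(y_t−ȳ)(y_{t+1}−ȳ) = -120.5278
Denominator Σ(y_t−ȳ)² = 376.8333
r_1 = -120.5278 / 376.8333 = -0.320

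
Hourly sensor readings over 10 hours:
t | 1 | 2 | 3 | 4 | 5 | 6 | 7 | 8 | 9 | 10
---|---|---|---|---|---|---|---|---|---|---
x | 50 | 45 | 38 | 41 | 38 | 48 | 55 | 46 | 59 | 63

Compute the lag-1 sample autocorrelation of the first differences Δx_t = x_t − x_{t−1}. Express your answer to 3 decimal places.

-0.216

First differences Δx: -5, -7, 3, -3, 10, 7, -9, 13, 4
Mean of differences = 1.4444
Numerator Σ(Δx_t−Δx̄)(Δx_{t+1}−Δx̄) = -105.3086
Denominator Σ(Δx_t−Δx̄)² = 488.2222
r_1(Δx) = -105.3086 / 488.2222 = -0.216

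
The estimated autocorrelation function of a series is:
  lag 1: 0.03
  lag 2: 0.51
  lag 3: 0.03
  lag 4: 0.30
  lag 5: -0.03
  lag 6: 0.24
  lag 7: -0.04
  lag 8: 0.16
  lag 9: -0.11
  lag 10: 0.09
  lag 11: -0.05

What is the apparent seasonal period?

2

The largest autocorrelation is r_2 = 0.51, with weaker echoes at lags 4 (0.30), 6 (0.24) and 8 (0.16); the remaining lags stay at or below 0.09.
The dominant spike at lag 2 indicates a seasonal period of 2.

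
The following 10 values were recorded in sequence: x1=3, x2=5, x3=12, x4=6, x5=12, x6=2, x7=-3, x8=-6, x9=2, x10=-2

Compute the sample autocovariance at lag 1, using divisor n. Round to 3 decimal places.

Mean x̄ = (3 + 5 + 12 + 6 + 12 + 2 − 3 − 6 + 2 − 2)/10 = 3.1000
Σ_{t=1}^{9}(x_t−x̄)(x_{t+1}−x̄) = 136.3900
γ_1 = 136.3900 / 10 = 13.639

13.639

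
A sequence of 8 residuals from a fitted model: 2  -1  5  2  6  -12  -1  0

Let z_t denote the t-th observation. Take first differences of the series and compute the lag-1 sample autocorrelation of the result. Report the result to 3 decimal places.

-0.596

First differences Δz: -3, 6, -3, 4, -18, 11, 1
Mean of differences = -0.2857
Numerator Σ(Δz_t−Δz̄)(Δz_{t+1}−Δz̄) = -307.0816
Denominator Σ(Δz_t−Δz̄)² = 515.4286
r_1(Δz) = -307.0816 / 515.4286 = -0.596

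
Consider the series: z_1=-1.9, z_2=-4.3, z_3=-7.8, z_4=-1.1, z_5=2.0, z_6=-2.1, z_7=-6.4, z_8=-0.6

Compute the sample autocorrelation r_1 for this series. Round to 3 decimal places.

Mean z̄ = (-1.9 − 4.3 − 7.8 − 1.1 + 2.0 − 2.1 − 6.4 − 0.6)/8 = -2.7750
Deviations from mean: 0.8750, -1.5250, -5.0250, 1.6750, 4.7750, 0.6750, -3.6250, 2.1750
Numerator Σ_{t=1}^{7}(z_t−z̄)(z_{t+1}−z̄) = -1.1981
Denominator Σ(z_t−z̄)² = 72.2750
r_1 = -1.1981 / 72.2750 = -0.017

-0.017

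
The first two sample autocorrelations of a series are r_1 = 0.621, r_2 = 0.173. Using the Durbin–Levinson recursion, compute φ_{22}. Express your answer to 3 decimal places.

-0.346

φ_{22} = (r_2 − r_1²) / (1 − r_1²)
r_1² = (0.621)² = 0.385641
Numerator = 0.173 − 0.3856 = -0.2126; denominator = 1 − 0.3856 = 0.6144
φ_{22} = -0.2126 / 0.6144 = -0.346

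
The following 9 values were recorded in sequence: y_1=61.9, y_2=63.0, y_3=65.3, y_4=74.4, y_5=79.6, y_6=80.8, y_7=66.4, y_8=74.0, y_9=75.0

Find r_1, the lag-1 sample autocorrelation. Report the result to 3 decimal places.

0.405

Mean ȳ = (61.9 + 63.0 + 65.3 + 74.4 + 79.6 + 80.8 + 66.4 + 74.0 + 75.0)/9 = 71.1556
Numerator Σ_{t=1}^{8}(y_t−ȳ)(y_{t+1}−ȳ) = 164.6247
Denominator Σ(y_t−ȳ)² = 406.8022
r_1 = 164.6247 / 406.8022 = 0.405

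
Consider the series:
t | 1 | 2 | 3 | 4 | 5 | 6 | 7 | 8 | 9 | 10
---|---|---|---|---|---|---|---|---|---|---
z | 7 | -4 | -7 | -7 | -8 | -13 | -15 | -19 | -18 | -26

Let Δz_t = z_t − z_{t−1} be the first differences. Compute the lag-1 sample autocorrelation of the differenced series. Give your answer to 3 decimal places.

First differences Δz: -11, -3, 0, -1, -5, -2, -4, 1, -8
Mean of differences = -3.6667
Numerator Σ(Δz_t−Δz̄)(Δz_{t+1}−Δz̄) = -20.7778
Denominator Σ(Δz_t−Δz̄)² = 120.0000
r_1(Δz) = -20.7778 / 120.0000 = -0.173

-0.173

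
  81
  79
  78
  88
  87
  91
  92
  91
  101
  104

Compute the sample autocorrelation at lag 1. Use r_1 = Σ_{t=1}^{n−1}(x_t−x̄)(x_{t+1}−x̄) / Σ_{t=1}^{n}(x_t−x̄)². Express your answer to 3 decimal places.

Mean x̄ = (81 + 79 + 78 + 88 + 87 + 91 + 92 + 91 + 101 + 104)/10 = 89.2000
Numerator Σ_{t=1}^{9}(x_t−x̄)(x_{t+1}−x̄) = 415.9600
Denominator Σ(x_t−x̄)² = 675.6000
r_1 = 415.9600 / 675.6000 = 0.616

0.616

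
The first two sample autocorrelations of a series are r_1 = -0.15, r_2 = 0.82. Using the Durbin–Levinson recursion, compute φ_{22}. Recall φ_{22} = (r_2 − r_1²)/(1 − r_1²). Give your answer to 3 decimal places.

φ_{22} = (r_2 − r_1²) / (1 − r_1²)
r_1² = (-0.15)² = 0.0225
Numerator = 0.82 − 0.0225 = 0.7975; denominator = 1 − 0.0225 = 0.9775
φ_{22} = 0.7975 / 0.9775 = 0.816

0.816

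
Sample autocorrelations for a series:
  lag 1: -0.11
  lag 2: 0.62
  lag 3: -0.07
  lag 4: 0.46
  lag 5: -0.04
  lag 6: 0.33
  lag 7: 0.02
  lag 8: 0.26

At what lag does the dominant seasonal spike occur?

2

The largest autocorrelation is r_2 = 0.62, with weaker echoes at lags 4 (0.46), 6 (0.33) and 8 (0.26); the remaining lags stay at or below 0.02.
The dominant spike at lag 2 indicates a seasonal period of 2.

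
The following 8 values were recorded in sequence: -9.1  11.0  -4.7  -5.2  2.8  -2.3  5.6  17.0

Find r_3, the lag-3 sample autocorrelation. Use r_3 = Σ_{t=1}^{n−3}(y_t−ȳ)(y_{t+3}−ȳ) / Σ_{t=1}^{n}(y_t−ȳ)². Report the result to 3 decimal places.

0.181

Mean ȳ = (-9.1 + 11.0 − 4.7 − 5.2 + 2.8 − 2.3 + 5.6 + 17.0)/8 = 1.8875
Deviations from mean: -10.9875, 9.1125, -6.5875, -7.0875, 0.9125, -4.1875, 3.7125, 15.1125
Σ(y_t−ȳ)(y_{t+3}−ȳ) = (77.8739) + (8.3152) + (27.5852) + (-26.3123) + (13.7902) = 101.2520
Denominator Σ(y_t−ȳ)² = 557.9288
r_3 = 101.2520 / 557.9288 = 0.181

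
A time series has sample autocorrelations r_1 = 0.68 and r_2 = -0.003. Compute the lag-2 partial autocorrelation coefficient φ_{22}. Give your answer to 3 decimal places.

-0.866

φ_{22} = (r_2 − r_1²) / (1 − r_1²)
r_1² = (0.68)² = 0.4624
Numerator = -0.003 − 0.4624 = -0.4654; denominator = 1 − 0.4624 = 0.5376
φ_{22} = -0.4654 / 0.5376 = -0.866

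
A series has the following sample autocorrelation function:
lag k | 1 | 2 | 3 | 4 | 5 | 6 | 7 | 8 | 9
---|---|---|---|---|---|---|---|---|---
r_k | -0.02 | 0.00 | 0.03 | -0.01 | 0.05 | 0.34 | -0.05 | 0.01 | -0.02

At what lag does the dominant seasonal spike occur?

The largest autocorrelation is r_6 = 0.34; the remaining lags stay at or below 0.05.
The dominant spike at lag 6 indicates a seasonal period of 6.

6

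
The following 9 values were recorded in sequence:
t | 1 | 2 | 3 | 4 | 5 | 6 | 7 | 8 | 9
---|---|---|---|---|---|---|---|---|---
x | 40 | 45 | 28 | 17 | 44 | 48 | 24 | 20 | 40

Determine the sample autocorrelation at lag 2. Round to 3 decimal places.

Mean x̄ = (40 + 45 + 28 + 17 + 44 + 48 + 24 + 20 + 40)/9 = 34.0000
Σ(x_t−x̄)(x_{t+2}−x̄) = (-36.0000) + (-187.0000) + (-60.0000) + (-238.0000) + (-100.0000) + (-196.0000) + (-60.0000) = -877.0000
Denominator Σ(x_t−x̄)² = 1110.0000
r_2 = -877.0000 / 1110.0000 = -0.790

-0.790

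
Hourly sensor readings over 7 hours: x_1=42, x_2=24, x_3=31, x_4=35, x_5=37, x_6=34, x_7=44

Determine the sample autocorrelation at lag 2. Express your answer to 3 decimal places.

Mean x̄ = (42 + 24 + 31 + 35 + 37 + 34 + 44)/7 = 35.2857
Numerator Σ_{t=1}^{5}(x_t−x̄)(x_{t+2}−x̄) = -17.5918
Denominator Σ(x_t−x̄)² = 271.4286
r_2 = -17.5918 / 271.4286 = -0.065

-0.065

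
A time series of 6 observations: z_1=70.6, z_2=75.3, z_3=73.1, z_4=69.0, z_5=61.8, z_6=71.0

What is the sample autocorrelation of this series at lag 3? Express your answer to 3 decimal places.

-0.383

Mean z̄ = (70.6 + 75.3 + 73.1 + 69.0 + 61.8 + 71.0)/6 = 70.1333
Deviations from mean: 0.4667, 5.1667, 2.9667, -1.1333, -8.3333, 0.8667
Σ(z_t−z̄)(z_{t+3}−z̄) = (-0.5289) + (-43.0556) + (2.5711) = -41.0133
Denominator Σ(z_t−z̄)² = 107.1933
r_3 = -41.0133 / 107.1933 = -0.383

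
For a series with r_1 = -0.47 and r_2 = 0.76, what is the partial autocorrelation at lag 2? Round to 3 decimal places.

φ_{22} = (r_2 − r_1²) / (1 − r_1²)
r_1² = (-0.47)² = 0.2209
Numerator = 0.76 − 0.2209 = 0.5391; denominator = 1 − 0.2209 = 0.7791
φ_{22} = 0.5391 / 0.7791 = 0.692

0.692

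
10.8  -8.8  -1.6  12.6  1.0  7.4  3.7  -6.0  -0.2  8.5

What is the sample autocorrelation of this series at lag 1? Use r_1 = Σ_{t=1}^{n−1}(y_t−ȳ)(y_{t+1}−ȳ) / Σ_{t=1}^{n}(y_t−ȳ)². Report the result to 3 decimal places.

Mean ȳ = (10.8 − 8.8 − 1.6 + 12.6 + 1.0 + 7.4 + 3.7 − 6.0 − 0.2 + 8.5)/10 = 2.7400
Numerator Σ_{t=1}^{9}(y_t−ȳ)(y_{t+1}−ȳ) = -106.1416
Denominator Σ(y_t−ȳ)² = 458.0640
r_1 = -106.1416 / 458.0640 = -0.232

-0.232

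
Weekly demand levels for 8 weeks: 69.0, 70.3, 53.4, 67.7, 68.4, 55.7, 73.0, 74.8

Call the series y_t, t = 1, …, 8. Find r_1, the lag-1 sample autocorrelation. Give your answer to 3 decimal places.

Mean ȳ = (69.0 + 70.3 + 53.4 + 67.7 + 68.4 + 55.7 + 73.0 + 74.8)/8 = 66.5375
Deviations from mean: 2.4625, 3.7625, -13.1375, 1.1625, 1.8625, -10.8375, 6.4625, 8.2625
Σ(y_t−ȳ)(y_{t+1}−ȳ) = (9.2652) + (-49.4298) + (-15.2723) + (2.1652) + (-20.1848) + (-70.0373) + (53.3964) = -90.0977
Denominator Σ(y_t−ȳ)² = 425.1188
r_1 = -90.0977 / 425.1188 = -0.212

-0.212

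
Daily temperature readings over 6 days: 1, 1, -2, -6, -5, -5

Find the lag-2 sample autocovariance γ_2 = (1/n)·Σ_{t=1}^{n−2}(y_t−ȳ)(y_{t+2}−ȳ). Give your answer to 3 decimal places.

-0.593

Mean ȳ = (1 + 1 − 2 − 6 − 5 − 5)/6 = -2.6667
Deviations: 3.6667, 3.6667, 0.6667, -3.3333, -2.3333, -2.3333
Σ_{t=1}^{4}(y_t−ȳ)(y_{t+2}−ȳ) = -3.5556
γ_2 = -3.5556 / 6 = -0.593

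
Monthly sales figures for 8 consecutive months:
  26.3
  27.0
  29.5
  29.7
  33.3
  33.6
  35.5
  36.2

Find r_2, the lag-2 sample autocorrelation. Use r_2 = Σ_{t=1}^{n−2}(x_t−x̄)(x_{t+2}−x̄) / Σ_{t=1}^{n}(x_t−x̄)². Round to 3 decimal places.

Mean x̄ = (26.3 + 27.0 + 29.5 + 29.7 + 33.3 + 33.6 + 35.5 + 36.2)/8 = 31.3875
Deviations from mean: -5.0875, -4.3875, -1.8875, -1.6875, 1.9125, 2.2125, 4.1125, 4.8125
Σ(x_t−x̄)(x_{t+2}−x̄) = (9.6027) + (7.4039) + (-3.6098) + (-3.7336) + (7.8652) + (10.6477) = 28.1759
Denominator Σ(x_t−x̄)² = 100.1688
r_2 = 28.1759 / 100.1688 = 0.281

0.281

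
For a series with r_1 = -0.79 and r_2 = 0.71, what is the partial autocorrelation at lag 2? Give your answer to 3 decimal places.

0.229

φ_{22} = (r_2 − r_1²) / (1 − r_1²)
r_1² = (-0.79)² = 0.6241
Numerator = 0.71 − 0.6241 = 0.0859; denominator = 1 − 0.6241 = 0.3759
φ_{22} = 0.0859 / 0.3759 = 0.229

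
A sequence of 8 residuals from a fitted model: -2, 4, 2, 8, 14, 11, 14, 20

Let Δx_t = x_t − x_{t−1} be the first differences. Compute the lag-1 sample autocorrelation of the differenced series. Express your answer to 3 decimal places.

First differences Δx: 6, -2, 6, 6, -3, 3, 6
Mean of differences = 3.1429
Numerator Σ(Δx_t−Δx̄)(Δx_{t+1}−Δx̄) = -38.3061
Denominator Σ(Δx_t−Δx̄)² = 96.8571
r_1(Δx) = -38.3061 / 96.8571 = -0.395

-0.395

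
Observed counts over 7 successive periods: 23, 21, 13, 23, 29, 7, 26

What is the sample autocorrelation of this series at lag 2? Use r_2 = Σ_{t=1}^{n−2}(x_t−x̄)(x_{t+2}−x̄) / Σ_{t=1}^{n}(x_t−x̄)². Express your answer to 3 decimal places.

Mean x̄ = (23 + 21 + 13 + 23 + 29 + 7 + 26)/7 = 20.2857
Deviations from mean: 2.7143, 0.7143, -7.2857, 2.7143, 8.7143, -13.2857, 5.7143
Σ(x_t−x̄)(x_{t+2}−x̄) = (-19.7755) + (1.9388) + (-63.4898) + (-36.0612) + (49.7959) = -67.5918
Denominator Σ(x_t−x̄)² = 353.4286
r_2 = -67.5918 / 353.4286 = -0.191

-0.191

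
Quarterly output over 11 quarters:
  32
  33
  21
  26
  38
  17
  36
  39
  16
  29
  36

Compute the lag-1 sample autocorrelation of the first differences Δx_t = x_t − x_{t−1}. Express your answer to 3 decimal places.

-0.471

First differences Δx: 1, -12, 5, 12, -21, 19, 3, -23, 13, 7
Mean of differences = 0.4000
Numerator Σ(Δx_t−Δx̄)(Δx_{t+1}−Δx̄) = -881.5600
Denominator Σ(Δx_t−Δx̄)² = 1870.4000
r_1(Δx) = -881.5600 / 1870.4000 = -0.471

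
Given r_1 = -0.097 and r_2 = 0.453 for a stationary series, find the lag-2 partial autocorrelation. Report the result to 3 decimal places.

φ_{22} = (r_2 − r_1²) / (1 − r_1²)
r_1² = (-0.097)² = 0.009409
Numerator = 0.453 − 0.0094 = 0.4436; denominator = 1 − 0.0094 = 0.9906
φ_{22} = 0.4436 / 0.9906 = 0.448

0.448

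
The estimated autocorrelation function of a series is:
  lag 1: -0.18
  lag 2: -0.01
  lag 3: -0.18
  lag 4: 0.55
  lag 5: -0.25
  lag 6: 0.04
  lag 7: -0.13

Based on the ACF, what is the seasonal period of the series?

4

The largest autocorrelation is r_4 = 0.55; the remaining lags stay at or below 0.04.
The dominant spike at lag 4 indicates a seasonal period of 4.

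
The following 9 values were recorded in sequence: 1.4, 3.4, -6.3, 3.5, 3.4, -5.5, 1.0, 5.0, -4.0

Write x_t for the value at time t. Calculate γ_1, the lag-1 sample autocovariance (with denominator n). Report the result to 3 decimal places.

Mean x̄ = (1.4 + 3.4 − 6.3 + 3.5 + 3.4 − 5.5 + 1.0 + 5.0 − 4.0)/9 = 0.2111
Σ_{t=1}^{8}(x_t−x̄)(x_{t+1}−x̄) = -67.0046
γ_1 = -67.0046 / 9 = -7.445

-7.445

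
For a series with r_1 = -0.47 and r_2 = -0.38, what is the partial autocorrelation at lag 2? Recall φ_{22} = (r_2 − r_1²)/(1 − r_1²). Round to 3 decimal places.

-0.771

φ_{22} = (r_2 − r_1²) / (1 − r_1²)
r_1² = (-0.47)² = 0.2209
Numerator = -0.38 − 0.2209 = -0.6009; denominator = 1 − 0.2209 = 0.7791
φ_{22} = -0.6009 / 0.7791 = -0.771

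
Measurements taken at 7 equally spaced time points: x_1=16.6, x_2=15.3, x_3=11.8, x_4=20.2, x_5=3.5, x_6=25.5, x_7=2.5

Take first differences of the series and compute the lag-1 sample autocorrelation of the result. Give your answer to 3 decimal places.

-0.759

First differences Δx: -1.3, -3.5, 8.4, -16.7, 22.0, -23.0
Mean of differences = -2.3500
Numerator Σ(Δx_t−Δx̄)(Δx_{t+1}−Δx̄) = -1020.0825
Denominator Σ(Δx_t−Δx̄)² = 1343.2550
r_1(Δx) = -1020.0825 / 1343.2550 = -0.759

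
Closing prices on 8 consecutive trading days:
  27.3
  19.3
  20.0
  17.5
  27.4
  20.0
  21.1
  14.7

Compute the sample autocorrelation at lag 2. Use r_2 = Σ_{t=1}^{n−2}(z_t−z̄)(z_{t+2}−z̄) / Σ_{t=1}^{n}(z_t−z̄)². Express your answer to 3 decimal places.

0.027

Mean z̄ = (27.3 + 19.3 + 20.0 + 17.5 + 27.4 + 20.0 + 21.1 + 14.7)/8 = 20.9125
Deviations from mean: 6.3875, -1.6125, -0.9125, -3.4125, 6.4875, -0.9125, 0.1875, -6.2125
Σ(z_t−z̄)(z_{t+2}−z̄) = (-5.8286) + (5.5027) + (-5.9198) + (3.1139) + (1.2164) + (5.6689) = 3.7534
Denominator Σ(z_t−z̄)² = 137.4288
r_2 = 3.7534 / 137.4288 = 0.027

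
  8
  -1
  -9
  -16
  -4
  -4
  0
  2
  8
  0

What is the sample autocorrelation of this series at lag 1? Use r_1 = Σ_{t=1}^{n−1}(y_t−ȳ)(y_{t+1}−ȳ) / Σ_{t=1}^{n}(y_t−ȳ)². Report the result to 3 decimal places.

0.420

Mean ȳ = (8 − 1 − 9 − 16 − 4 − 4 + 0 + 2 + 8 + 0)/10 = -1.6000
Numerator Σ_{t=1}^{9}(y_t−ȳ)(y_{t+1}−ȳ) = 200.0400
Denominator Σ(y_t−ȳ)² = 476.4000
r_1 = 200.0400 / 476.4000 = 0.420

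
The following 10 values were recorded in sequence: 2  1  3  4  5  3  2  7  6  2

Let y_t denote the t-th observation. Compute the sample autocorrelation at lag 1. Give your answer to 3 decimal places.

0.152

Mean ȳ = (2 + 1 + 3 + 4 + 5 + 3 + 2 + 7 + 6 + 2)/10 = 3.5000
Numerator Σ_{t=1}^{9}(y_t−ȳ)(y_{t+1}−ȳ) = 5.2500
Denominator Σ(y_t−ȳ)² = 34.5000
r_1 = 5.2500 / 34.5000 = 0.152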